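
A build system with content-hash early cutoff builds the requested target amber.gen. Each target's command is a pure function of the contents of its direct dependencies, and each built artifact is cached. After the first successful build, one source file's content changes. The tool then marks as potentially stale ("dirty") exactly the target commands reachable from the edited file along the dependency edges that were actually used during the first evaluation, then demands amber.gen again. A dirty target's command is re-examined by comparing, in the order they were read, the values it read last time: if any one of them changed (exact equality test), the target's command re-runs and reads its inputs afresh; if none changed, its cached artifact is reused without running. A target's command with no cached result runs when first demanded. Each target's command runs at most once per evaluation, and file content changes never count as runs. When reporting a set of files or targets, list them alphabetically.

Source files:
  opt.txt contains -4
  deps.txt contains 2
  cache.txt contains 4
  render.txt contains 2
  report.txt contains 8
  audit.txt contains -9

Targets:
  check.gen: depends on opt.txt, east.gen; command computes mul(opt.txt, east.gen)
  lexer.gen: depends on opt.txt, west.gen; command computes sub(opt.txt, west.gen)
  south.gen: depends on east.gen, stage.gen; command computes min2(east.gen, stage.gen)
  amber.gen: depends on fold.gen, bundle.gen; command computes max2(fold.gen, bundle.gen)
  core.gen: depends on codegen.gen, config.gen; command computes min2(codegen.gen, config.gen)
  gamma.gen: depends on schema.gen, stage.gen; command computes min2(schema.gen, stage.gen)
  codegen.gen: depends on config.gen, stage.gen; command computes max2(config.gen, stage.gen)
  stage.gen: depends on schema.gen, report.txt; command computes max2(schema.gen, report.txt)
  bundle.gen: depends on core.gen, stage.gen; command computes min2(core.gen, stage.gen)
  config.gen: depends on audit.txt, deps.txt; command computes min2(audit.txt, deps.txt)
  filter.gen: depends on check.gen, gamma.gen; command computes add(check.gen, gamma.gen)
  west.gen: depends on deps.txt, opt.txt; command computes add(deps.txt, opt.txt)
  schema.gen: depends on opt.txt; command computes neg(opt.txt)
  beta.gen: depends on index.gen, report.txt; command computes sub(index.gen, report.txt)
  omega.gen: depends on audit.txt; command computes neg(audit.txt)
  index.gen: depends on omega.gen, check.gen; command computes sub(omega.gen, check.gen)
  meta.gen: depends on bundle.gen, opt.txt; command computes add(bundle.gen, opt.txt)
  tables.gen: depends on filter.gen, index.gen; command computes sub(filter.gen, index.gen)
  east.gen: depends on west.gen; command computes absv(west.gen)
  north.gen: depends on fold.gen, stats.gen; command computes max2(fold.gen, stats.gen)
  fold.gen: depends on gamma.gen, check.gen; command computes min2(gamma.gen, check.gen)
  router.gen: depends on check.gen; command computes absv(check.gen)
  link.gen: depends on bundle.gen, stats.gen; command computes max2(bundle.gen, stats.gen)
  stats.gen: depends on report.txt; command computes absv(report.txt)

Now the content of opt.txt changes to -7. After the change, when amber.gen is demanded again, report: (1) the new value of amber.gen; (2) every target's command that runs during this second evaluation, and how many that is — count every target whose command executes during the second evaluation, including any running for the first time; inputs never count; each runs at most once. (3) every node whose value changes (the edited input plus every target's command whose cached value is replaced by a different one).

First evaluation (everything demanded from the output):
  config.gen = min2(-9, 2) = -9
  schema.gen = neg(-4) = 4
  stage.gen = max2(4, 8) = 8
  codegen.gen = max2(-9, 8) = 8
  core.gen = min2(8, -9) = -9
  bundle.gen = min2(-9, 8) = -9
  gamma.gen = min2(4, 8) = 4
  west.gen = add(2, -4) = -2
  east.gen = absv(-2) = 2
  check.gen = mul(-4, 2) = -8
  fold.gen = min2(4, -8) = -8
  amber.gen = max2(-8, -9) = -8

Propagation after the edit:
  schema.gen: runs — opt.txt -4->-7; result 7.
  stage.gen: runs — schema.gen 4->7; result 8 (same value as before).
  codegen.gen: checked — values it read are unchanged (config.gen unchanged, stage.gen unchanged); reused cached 8 without running.
  core.gen: checked — values it read are unchanged (codegen.gen unchanged, config.gen unchanged); reused cached -9 without running.
  bundle.gen: checked — values it read are unchanged (core.gen unchanged, stage.gen unchanged); reused cached -9 without running.
  gamma.gen: runs — schema.gen 4->7; result 7.
  west.gen: runs — opt.txt -4->-7; result -5.
  east.gen: runs — west.gen -2->-5; result 5.
  check.gen: runs — opt.txt -4->-7; east.gen 2->5; result -35.
  fold.gen: runs — gamma.gen 4->7; check.gen -8->-35; result -35.
  amber.gen: runs — fold.gen -8->-35; result -9.

Key observation: the cutoff stops propagation at codegen.gen — its inputs' values are unchanged, so it reuses its cache.

New value of amber.gen: -9.
Target commands that run: amber.gen, check.gen, east.gen, fold.gen, gamma.gen, schema.gen, stage.gen, west.gen — 8 in total.
Values that change: amber.gen, check.gen, east.gen, fold.gen, gamma.gen, opt.txt, schema.gen, west.gen.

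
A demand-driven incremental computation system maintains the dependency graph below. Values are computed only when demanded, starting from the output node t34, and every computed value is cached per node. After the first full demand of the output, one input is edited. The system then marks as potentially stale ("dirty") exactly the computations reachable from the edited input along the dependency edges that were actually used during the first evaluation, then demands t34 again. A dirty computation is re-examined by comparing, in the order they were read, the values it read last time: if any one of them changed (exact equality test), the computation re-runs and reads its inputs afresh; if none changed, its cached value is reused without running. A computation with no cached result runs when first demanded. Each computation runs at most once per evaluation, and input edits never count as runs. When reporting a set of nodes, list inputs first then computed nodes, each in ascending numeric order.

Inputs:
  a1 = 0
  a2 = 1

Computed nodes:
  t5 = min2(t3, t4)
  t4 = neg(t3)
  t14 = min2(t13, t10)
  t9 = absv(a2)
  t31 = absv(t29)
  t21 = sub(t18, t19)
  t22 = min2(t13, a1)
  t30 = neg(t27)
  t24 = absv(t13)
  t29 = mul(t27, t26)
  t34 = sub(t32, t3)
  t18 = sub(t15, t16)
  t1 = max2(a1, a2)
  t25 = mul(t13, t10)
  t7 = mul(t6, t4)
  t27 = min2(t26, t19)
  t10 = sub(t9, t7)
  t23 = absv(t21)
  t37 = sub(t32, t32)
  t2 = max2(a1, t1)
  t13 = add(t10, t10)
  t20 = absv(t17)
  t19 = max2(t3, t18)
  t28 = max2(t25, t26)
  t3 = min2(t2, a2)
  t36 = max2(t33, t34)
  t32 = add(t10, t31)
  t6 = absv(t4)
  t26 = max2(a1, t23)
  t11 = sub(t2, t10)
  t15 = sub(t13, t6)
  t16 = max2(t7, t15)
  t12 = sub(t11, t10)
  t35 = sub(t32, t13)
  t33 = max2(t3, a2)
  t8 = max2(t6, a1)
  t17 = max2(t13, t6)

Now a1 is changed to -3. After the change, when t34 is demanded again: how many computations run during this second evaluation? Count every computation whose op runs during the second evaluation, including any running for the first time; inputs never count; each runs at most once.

First evaluation (everything demanded from the output):
  t1 = max2(0, 1) = 1
  t2 = max2(0, 1) = 1
  t3 = min2(1, 1) = 1
  t4 = neg(1) = -1
  t6 = absv(-1) = 1
  t7 = mul(1, -1) = -1
  t9 = absv(1) = 1
  t10 = sub(1, -1) = 2
  t13 = add(2, 2) = 4
  t15 = sub(4, 1) = 3
  t16 = max2(-1, 3) = 3
  t18 = sub(3, 3) = 0
  t19 = max2(1, 0) = 1
  t21 = sub(0, 1) = -1
  t23 = absv(-1) = 1
  t26 = max2(0, 1) = 1
  t27 = min2(1, 1) = 1
  t29 = mul(1, 1) = 1
  t31 = absv(1) = 1
  t32 = add(2, 1) = 3
  t34 = sub(3, 1) = 2

Propagation after the edit:
  t1: runs — a1 0->-3; result 1 (same value as before).
  t2: runs — a1 0->-3; result 1 (same value as before).
  t3: checked — values it read are unchanged (t2 unchanged, a2 unchanged); reused cached 1 without running.
  t4: checked — values it read are unchanged (t3 unchanged); reused cached -1 without running.
  t6: checked — values it read are unchanged (t4 unchanged); reused cached 1 without running.
  t7: checked — values it read are unchanged (t6 unchanged, t4 unchanged); reused cached -1 without running.
  t10: checked — values it read are unchanged (t9 unchanged, t7 unchanged); reused cached 2 without running.
  t13: checked — values it read are unchanged (t10 unchanged, t10 unchanged); reused cached 4 without running.
  t15: checked — values it read are unchanged (t13 unchanged, t6 unchanged); reused cached 3 without running.
  t16: checked — values it read are unchanged (t7 unchanged, t15 unchanged); reused cached 3 without running.
  t18: checked — values it read are unchanged (t15 unchanged, t16 unchanged); reused cached 0 without running.
  t19: checked — values it read are unchanged (t3 unchanged, t18 unchanged); reused cached 1 without running.
  t21: checked — values it read are unchanged (t18 unchanged, t19 unchanged); reused cached -1 without running.
  t23: checked — values it read are unchanged (t21 unchanged); reused cached 1 without running.
  t26: runs — a1 0->-3; result 1 (same value as before).
  t27: checked — values it read are unchanged (t26 unchanged, t19 unchanged); reused cached 1 without running.
  t29: checked — values it read are unchanged (t27 unchanged, t26 unchanged); reused cached 1 without running.
  t31: checked — values it read are unchanged (t29 unchanged); reused cached 1 without running.
  t32: checked — values it read are unchanged (t10 unchanged, t31 unchanged); reused cached 3 without running.
  t34: checked — values it read are unchanged (t32 unchanged, t3 unchanged); reused cached 2 without running.

Key observation: the cutoff stops propagation at t3 — its inputs' values are unchanged, so it reuses its cache.

Computations that run: t1, t2, t26 — 3 in total.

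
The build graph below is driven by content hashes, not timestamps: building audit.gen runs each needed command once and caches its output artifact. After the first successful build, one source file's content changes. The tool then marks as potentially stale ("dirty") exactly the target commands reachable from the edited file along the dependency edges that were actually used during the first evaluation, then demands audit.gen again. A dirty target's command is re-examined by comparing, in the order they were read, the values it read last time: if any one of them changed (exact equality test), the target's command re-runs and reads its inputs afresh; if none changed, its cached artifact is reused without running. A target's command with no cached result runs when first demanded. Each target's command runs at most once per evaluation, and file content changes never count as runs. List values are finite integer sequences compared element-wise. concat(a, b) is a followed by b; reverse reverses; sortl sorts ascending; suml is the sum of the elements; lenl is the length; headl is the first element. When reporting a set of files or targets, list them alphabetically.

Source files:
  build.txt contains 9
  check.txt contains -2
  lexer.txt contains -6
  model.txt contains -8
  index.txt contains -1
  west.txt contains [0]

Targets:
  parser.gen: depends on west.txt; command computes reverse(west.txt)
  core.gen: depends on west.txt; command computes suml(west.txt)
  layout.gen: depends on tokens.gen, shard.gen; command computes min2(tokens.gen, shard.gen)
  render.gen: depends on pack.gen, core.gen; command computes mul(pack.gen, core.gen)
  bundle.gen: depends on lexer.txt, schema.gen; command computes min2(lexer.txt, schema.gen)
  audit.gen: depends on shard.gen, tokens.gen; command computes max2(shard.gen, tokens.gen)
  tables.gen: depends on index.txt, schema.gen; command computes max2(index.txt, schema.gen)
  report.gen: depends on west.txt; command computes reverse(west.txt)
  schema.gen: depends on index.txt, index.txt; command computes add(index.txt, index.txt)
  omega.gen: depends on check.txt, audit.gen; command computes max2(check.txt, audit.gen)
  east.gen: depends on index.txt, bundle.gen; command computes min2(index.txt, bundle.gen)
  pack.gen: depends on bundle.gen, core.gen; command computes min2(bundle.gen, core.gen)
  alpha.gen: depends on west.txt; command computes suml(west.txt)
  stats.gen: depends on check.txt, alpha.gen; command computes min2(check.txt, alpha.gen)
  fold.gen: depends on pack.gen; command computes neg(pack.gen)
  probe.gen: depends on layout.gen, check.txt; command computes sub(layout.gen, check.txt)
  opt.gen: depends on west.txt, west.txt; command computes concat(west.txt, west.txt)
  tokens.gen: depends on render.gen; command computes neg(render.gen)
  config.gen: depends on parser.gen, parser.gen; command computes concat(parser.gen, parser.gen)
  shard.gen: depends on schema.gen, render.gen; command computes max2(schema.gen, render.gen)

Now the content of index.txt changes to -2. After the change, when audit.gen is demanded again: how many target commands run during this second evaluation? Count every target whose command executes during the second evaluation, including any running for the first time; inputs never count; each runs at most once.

Initial pass — values computed on the first demand:
  core.gen = suml([0]) = 0
  schema.gen = add(-1, -1) = -2
  bundle.gen = min2(-6, -2) = -6
  pack.gen = min2(-6, 0) = -6
  render.gen = mul(-6, 0) = 0
  shard.gen = max2(-2, 0) = 0
  tokens.gen = neg(0) = 0
  audit.gen = max2(0, 0) = 0

Second demand — change propagation:
  schema.gen: re-runs because index.txt -1->-2; index.txt -1->-2; new result -4.
  bundle.gen: re-runs because schema.gen -2->-4; new result -6 (unchanged).
  pack.gen: re-examined; everything it read last time is the same (bundle.gen unchanged, core.gen unchanged) — cache -6 kept, no run.
  render.gen: re-examined; everything it read last time is the same (pack.gen unchanged, core.gen unchanged) — cache 0 kept, no run.
  shard.gen: re-runs because schema.gen -2->-4; new result 0 (unchanged).
  tokens.gen: re-examined; everything it read last time is the same (render.gen unchanged) — cache 0 kept, no run.
  audit.gen: re-examined; everything it read last time is the same (shard.gen unchanged, tokens.gen unchanged) — cache 0 kept, no run.

The important point: at pack.gen every value read last time is unchanged, so the dirty flag clears without a run.

Run set: bundle.gen, schema.gen, shard.gen (3 run).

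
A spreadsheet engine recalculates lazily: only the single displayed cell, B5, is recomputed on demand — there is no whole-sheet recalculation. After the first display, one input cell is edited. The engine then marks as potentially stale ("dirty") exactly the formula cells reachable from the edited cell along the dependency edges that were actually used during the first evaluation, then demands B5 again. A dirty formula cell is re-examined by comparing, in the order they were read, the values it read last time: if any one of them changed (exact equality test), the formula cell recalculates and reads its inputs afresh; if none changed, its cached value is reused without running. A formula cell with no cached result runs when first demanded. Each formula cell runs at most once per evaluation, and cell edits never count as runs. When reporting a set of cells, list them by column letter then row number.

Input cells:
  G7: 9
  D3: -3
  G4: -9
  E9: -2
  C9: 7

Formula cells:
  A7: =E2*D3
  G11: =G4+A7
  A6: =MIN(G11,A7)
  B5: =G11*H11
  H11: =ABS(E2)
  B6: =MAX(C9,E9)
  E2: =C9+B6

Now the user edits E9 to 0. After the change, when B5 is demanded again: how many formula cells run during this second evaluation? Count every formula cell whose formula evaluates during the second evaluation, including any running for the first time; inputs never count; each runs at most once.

Formula cells that run: B6 — 1 in total.
Key observation: the change is absorbed at B6 — it re-runs but produces the same value, and the output's value is unchanged.

First evaluation (everything demanded from the output):
  B6 = MAX(7, -2) = 7
  E2 = 7 + 7 = 14
  A7 = 14 * -3 = -42
  G11 = -9 + -42 = -51
  H11 = ABS(14) = 14
  B5 = -51 * 14 = -714

Propagation after the edit:
  B6: runs — E9 -2->0; result 7 (same value as before).
  E2: checked — values it read are unchanged (C9 unchanged, B6 unchanged); reused cached 14 without running.
  A7: checked — values it read are unchanged (E2 unchanged, D3 unchanged); reused cached -42 without running.
  G11: checked — values it read are unchanged (G4 unchanged, A7 unchanged); reused cached -51 without running.
  H11: checked — values it read are unchanged (E2 unchanged); reused cached 14 without running.
  B5: checked — values it read are unchanged (G11 unchanged, H11 unchanged); reused cached -714 without running.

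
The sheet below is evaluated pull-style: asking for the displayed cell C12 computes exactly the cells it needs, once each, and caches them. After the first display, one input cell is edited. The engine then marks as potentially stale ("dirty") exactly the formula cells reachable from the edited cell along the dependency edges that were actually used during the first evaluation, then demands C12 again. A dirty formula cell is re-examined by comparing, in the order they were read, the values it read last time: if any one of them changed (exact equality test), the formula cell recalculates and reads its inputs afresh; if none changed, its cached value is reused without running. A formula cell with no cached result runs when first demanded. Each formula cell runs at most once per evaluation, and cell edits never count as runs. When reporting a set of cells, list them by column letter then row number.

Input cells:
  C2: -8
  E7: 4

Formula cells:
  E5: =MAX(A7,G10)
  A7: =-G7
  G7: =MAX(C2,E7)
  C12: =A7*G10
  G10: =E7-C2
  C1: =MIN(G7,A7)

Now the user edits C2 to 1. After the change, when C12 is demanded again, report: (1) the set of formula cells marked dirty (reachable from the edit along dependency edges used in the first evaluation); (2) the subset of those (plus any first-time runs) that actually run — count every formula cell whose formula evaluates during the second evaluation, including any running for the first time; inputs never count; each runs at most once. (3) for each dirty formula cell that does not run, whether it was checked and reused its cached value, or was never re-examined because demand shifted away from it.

First demand of the output computes:
  G7 = MAX(-8, 4) = 4
  A7 = -(4) = -4
  G10 = 4 - -8 = 12
  C12 = -4 * 12 = -48

After the edit, cleaning proceeds:
  G7: a read changed (C2 -8->1) — executes, giving 4 — identical to its old value.
  A7: dirty, but its reads are unchanged (G7 unchanged); cached -4 stands.
  G10: a read changed (C2 -8->1) — executes, giving 3.
  C12: a read changed (G10 12->3) — executes, giving -12.

Note where the cutoff bites: A7 is checked, finds nothing changed, and keeps its cache.

The edit dirties: A7, C12, G7, G10.
3 formula cells run: C12, G7, G10.
Cache hits after checking: A7.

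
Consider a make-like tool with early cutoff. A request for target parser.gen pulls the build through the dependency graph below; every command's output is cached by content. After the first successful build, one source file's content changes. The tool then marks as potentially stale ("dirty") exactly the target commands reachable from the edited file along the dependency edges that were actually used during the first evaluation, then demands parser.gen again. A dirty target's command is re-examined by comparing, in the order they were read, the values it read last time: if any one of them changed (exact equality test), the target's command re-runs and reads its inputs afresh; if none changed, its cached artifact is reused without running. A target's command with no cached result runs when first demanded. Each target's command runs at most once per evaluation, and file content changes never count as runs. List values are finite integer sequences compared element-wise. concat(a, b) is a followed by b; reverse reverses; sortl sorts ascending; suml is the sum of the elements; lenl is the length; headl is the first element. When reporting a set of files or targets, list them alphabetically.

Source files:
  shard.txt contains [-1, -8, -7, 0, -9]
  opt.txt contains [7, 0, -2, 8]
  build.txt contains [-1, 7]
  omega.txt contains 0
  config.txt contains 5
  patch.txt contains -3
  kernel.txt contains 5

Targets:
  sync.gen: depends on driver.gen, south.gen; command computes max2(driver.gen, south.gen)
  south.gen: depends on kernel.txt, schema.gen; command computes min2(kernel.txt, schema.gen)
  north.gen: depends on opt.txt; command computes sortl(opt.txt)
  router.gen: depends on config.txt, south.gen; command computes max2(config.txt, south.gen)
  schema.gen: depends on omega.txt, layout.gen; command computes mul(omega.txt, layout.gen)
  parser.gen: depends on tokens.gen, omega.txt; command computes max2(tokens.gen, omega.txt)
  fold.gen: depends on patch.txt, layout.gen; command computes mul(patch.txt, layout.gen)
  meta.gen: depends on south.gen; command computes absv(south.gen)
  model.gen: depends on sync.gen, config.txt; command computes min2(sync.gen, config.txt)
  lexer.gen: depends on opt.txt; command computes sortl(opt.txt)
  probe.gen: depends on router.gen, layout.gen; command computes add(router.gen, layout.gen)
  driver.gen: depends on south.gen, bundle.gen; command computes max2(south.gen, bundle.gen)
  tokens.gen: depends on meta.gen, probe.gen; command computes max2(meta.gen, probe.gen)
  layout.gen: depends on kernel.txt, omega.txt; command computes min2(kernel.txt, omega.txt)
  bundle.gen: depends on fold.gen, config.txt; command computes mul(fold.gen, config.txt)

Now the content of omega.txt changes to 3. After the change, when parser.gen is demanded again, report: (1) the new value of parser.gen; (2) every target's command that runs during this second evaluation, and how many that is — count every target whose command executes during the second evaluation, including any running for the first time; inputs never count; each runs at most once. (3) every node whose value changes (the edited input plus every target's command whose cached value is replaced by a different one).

First demand of the output computes:
  layout.gen = min2(5, 0) = 0
  schema.gen = mul(0, 0) = 0
  south.gen = min2(5, 0) = 0
  meta.gen = absv(0) = 0
  router.gen = max2(5, 0) = 5
  probe.gen = add(5, 0) = 5
  tokens.gen = max2(0, 5) = 5
  parser.gen = max2(5, 0) = 5

After the edit, cleaning proceeds:
  layout.gen: a read changed (omega.txt 0->3) — executes, giving 3.
  schema.gen: a read changed (omega.txt 0->3; layout.gen 0->3) — executes, giving 9.
  south.gen: a read changed (schema.gen 0->9) — executes, giving 5.
  meta.gen: a read changed (south.gen 0->5) — executes, giving 5.
  router.gen: a read changed (south.gen 0->5) — executes, giving 5 — identical to its old value.
  probe.gen: a read changed (layout.gen 0->3) — executes, giving 8.
  tokens.gen: a read changed (meta.gen 0->5; probe.gen 5->8) — executes, giving 8.
  parser.gen: a read changed (tokens.gen 5->8; omega.txt 0->3) — executes, giving 8.

Demanding parser.gen again yields 8.
8 target commands run: layout.gen, meta.gen, parser.gen, probe.gen, router.gen, schema.gen, south.gen, tokens.gen.
The nodes whose values change: layout.gen, meta.gen, omega.txt, parser.gen, probe.gen, schema.gen, south.gen, tokens.gen.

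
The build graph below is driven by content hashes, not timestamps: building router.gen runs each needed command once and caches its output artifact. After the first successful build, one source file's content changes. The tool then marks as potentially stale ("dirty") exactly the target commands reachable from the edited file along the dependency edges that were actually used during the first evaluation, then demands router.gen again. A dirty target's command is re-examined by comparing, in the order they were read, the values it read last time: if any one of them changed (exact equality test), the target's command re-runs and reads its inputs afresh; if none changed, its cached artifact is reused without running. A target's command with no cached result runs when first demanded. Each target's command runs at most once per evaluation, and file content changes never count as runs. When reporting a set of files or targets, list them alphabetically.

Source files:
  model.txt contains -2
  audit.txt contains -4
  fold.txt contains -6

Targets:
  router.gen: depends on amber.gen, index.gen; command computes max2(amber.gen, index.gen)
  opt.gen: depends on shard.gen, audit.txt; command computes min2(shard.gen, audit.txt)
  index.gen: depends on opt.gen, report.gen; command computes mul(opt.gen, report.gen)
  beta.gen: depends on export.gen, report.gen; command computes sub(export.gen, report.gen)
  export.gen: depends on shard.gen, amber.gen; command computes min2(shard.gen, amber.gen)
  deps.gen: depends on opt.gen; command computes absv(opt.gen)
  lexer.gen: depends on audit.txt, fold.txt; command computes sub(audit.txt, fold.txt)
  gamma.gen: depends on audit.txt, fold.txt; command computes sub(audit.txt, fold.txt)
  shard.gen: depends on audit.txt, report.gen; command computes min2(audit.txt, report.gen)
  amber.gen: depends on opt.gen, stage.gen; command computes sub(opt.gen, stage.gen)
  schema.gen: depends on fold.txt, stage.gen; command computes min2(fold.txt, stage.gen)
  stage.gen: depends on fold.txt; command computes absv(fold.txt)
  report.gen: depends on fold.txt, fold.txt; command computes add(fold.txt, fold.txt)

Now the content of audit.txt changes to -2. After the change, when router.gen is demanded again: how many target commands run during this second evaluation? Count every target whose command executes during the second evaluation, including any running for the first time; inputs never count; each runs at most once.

Run set: opt.gen, shard.gen (2 run).
The important point: at amber.gen every value read last time is unchanged, so the dirty flag clears without a run.

Initial pass — values computed on the first demand:
  report.gen = add(-6, -6) = -12
  shard.gen = min2(-4, -12) = -12
  opt.gen = min2(-12, -4) = -12
  index.gen = mul(-12, -12) = 144
  stage.gen = absv(-6) = 6
  amber.gen = sub(-12, 6) = -18
  router.gen = max2(-18, 144) = 144

Second demand — change propagation:
  shard.gen: re-runs because audit.txt -4->-2; new result -12 (unchanged).
  opt.gen: re-runs because audit.txt -4->-2; new result -12 (unchanged).
  amber.gen: re-examined; everything it read last time is the same (opt.gen unchanged, stage.gen unchanged) — cache -18 kept, no run.
  index.gen: re-examined; everything it read last time is the same (opt.gen unchanged, report.gen unchanged) — cache 144 kept, no run.
  router.gen: re-examined; everything it read last time is the same (amber.gen unchanged, index.gen unchanged) — cache 144 kept, no run.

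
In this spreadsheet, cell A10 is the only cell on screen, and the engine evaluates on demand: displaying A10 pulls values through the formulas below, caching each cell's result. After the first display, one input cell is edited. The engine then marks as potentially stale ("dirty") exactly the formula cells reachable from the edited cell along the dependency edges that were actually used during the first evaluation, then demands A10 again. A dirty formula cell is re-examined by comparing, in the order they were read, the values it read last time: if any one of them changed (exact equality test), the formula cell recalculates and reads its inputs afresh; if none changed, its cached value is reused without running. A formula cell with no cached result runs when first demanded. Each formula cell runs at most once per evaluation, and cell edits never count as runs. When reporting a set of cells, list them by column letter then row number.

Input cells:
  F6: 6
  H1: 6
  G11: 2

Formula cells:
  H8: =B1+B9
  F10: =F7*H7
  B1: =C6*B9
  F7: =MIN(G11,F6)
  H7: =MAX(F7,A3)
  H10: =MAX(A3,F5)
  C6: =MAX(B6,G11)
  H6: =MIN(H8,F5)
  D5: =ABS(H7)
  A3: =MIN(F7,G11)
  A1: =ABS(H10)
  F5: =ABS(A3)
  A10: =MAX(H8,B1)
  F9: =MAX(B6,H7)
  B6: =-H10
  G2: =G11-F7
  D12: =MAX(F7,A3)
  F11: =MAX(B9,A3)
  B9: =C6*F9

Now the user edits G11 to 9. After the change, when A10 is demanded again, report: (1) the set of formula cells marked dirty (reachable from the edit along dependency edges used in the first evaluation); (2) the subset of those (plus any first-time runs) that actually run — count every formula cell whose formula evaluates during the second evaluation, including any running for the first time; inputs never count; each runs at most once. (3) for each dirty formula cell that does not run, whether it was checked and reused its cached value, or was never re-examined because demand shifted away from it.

Dirty set: A3, A10, B1, B6, B9, C6, F5, F7, F9, H7, H8, H10.
Run set: A3, A10, B1, B6, B9, C6, F5, F7, F9, H7, H8, H10 (12 run).
All dirty formula cells ended up running.

Initial pass — values computed on the first demand:
  F7 = MIN(2, 6) = 2
  A3 = MIN(2, 2) = 2
  F5 = ABS(2) = 2
  H7 = MAX(2, 2) = 2
  H10 = MAX(2, 2) = 2
  B6 = -(2) = -2
  C6 = MAX(-2, 2) = 2
  F9 = MAX(-2, 2) = 2
  B9 = 2 * 2 = 4
  B1 = 2 * 4 = 8
  H8 = 8 + 4 = 12
  A10 = MAX(12, 8) = 12

Second demand — change propagation:
  F7: re-runs because G11 2->9; new result 6.
  A3: re-runs because F7 2->6; G11 2->9; new result 6.
  F5: re-runs because A3 2->6; new result 6.
  H7: re-runs because F7 2->6; A3 2->6; new result 6.
  H10: re-runs because A3 2->6; F5 2->6; new result 6.
  B6: re-runs because H10 2->6; new result -6.
  C6: re-runs because B6 -2->-6; G11 2->9; new result 9.
  F9: re-runs because B6 -2->-6; H7 2->6; new result 6.
  B9: re-runs because C6 2->9; F9 2->6; new result 54.
  B1: re-runs because C6 2->9; B9 4->54; new result 486.
  H8: re-runs because B1 8->486; B9 4->54; new result 540.
  A10: re-runs because H8 12->540; B1 8->486; new result 540.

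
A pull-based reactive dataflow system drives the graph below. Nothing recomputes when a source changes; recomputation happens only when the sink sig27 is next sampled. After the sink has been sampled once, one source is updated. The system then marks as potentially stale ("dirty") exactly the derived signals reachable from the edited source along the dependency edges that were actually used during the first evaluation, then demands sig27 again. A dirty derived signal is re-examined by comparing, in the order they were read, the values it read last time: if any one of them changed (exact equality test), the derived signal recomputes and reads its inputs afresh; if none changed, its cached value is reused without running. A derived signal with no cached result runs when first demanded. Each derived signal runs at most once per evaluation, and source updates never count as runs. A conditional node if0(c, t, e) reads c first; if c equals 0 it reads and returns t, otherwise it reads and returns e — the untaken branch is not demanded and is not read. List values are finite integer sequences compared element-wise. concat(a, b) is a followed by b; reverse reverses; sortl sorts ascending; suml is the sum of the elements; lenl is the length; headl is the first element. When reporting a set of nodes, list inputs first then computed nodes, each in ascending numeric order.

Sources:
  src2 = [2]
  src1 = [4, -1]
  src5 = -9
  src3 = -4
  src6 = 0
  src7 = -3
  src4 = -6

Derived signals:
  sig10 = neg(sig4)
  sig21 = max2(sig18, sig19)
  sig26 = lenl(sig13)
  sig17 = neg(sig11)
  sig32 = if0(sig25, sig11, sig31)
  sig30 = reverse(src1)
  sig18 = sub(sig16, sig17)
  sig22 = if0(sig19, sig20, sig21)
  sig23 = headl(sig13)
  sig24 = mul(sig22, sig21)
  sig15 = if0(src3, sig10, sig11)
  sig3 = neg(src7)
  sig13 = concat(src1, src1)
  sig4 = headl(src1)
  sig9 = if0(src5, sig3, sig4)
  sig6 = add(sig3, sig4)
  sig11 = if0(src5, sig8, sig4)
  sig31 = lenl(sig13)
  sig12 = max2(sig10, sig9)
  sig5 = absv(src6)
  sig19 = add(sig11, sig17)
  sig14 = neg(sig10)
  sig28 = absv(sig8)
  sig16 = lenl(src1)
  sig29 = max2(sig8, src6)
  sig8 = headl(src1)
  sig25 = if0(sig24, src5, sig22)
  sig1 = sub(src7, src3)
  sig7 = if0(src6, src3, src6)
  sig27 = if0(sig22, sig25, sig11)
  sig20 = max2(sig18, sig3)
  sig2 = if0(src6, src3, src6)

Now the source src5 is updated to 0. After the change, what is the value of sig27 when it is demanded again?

New value of sig27: 4.
Key observation: a condition flipped, so demand reaches new nodes — sig8 runs for the first time.

First evaluation (everything demanded from the output):
  sig3 = neg(-3) = 3
  sig4 = headl([4, -1]) = 4
  sig11 = if0(src5=-9 -> else branch sig4) = 4
  sig16 = lenl([4, -1]) = 2
  sig17 = neg(4) = -4
  sig18 = sub(2, -4) = 6
  sig19 = add(4, -4) = 0
  sig20 = max2(6, 3) = 6
  sig22 = if0(sig19=0 -> then branch sig20) = 6
  sig27 = if0(sig22=6 -> else branch sig11) = 4

Propagation after the edit:
  sig8: demanded for the first time — runs, produces 4.
  sig11: runs — src5 -9->0; result 4 (same value as before).
  sig17: checked — values it read are unchanged (sig11 unchanged); reused cached -4 without running.
  sig18: checked — values it read are unchanged (sig16 unchanged, sig17 unchanged); reused cached 6 without running.
  sig19: checked — values it read are unchanged (sig11 unchanged, sig17 unchanged); reused cached 0 without running.
  sig20: checked — values it read are unchanged (sig18 unchanged, sig3 unchanged); reused cached 6 without running.
  sig22: checked — values it read are unchanged (sig19 unchanged, sig20 unchanged); reused cached 6 without running.
  sig27: checked — values it read are unchanged (sig22 unchanged, sig11 unchanged); reused cached 4 without running.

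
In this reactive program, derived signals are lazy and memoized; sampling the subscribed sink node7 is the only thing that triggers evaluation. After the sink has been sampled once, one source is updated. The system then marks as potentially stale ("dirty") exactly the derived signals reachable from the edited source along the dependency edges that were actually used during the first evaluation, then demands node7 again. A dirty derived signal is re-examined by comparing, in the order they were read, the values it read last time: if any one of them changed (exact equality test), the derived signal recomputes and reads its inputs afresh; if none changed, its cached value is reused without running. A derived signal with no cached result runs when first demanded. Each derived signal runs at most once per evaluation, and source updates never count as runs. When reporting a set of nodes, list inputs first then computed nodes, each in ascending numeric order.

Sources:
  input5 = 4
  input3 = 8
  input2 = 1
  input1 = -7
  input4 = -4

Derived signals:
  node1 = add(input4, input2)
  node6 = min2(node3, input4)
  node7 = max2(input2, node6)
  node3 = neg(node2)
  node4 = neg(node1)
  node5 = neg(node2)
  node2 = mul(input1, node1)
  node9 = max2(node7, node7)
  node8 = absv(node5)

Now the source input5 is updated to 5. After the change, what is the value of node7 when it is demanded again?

Demanding node7 again yields 1.
Note the shortcut — nothing in the graph depends on input5 at all, so no recomputation happens.

First demand of the output computes:
  node1 = add(-4, 1) = -3
  node2 = mul(-7, -3) = 21
  node3 = neg(21) = -21
  node6 = min2(-21, -4) = -21
  node7 = max2(1, -21) = 1

After the edit, cleaning proceeds:
  no node depends on input5 at all; the second demand re-runs nothing.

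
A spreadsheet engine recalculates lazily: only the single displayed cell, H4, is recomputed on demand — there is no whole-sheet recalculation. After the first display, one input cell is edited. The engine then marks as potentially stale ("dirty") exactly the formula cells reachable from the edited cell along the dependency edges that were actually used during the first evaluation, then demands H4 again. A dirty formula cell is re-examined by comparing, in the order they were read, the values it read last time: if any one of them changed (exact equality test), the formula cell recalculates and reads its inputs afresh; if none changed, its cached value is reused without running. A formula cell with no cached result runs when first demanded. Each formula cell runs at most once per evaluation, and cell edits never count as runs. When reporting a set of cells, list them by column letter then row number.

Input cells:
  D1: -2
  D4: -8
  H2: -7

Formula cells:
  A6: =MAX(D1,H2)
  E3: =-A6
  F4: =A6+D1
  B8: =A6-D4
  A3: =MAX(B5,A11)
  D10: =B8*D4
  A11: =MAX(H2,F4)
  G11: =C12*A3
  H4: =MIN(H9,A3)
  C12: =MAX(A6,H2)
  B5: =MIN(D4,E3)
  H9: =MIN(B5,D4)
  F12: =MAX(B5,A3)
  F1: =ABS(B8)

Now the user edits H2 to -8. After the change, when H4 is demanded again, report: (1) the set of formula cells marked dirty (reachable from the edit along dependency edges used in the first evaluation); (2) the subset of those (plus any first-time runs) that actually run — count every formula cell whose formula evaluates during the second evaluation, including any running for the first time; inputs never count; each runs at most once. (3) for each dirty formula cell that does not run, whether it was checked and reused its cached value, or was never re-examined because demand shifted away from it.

First evaluation (everything demanded from the output):
  A6 = MAX(-2, -7) = -2
  E3 = -(-2) = 2
  B5 = MIN(-8, 2) = -8
  F4 = -2 + -2 = -4
  A11 = MAX(-7, -4) = -4
  A3 = MAX(-8, -4) = -4
  H9 = MIN(-8, -8) = -8
  H4 = MIN(-8, -4) = -8

Propagation after the edit:
  A6: runs — H2 -7->-8; result -2 (same value as before).
  E3: checked — values it read are unchanged (A6 unchanged); reused cached 2 without running.
  B5: checked — values it read are unchanged (D4 unchanged, E3 unchanged); reused cached -8 without running.
  F4: checked — values it read are unchanged (A6 unchanged, D1 unchanged); reused cached -4 without running.
  A11: runs — H2 -7->-8; result -4 (same value as before).
  A3: checked — values it read are unchanged (B5 unchanged, A11 unchanged); reused cached -4 without running.
  H9: checked — values it read are unchanged (B5 unchanged, D4 unchanged); reused cached -8 without running.
  H4: checked — values it read are unchanged (H9 unchanged, A3 unchanged); reused cached -8 without running.

Key observation: the cutoff stops propagation at F4 — its inputs' values are unchanged, so it reuses its cache.

Marked dirty: A3, A6, A11, B5, E3, F4, H4, H9.
Formula cells that run: A6, A11 — 2 in total.
Checked but reused from cache: A3, B5, E3, F4, H4, H9.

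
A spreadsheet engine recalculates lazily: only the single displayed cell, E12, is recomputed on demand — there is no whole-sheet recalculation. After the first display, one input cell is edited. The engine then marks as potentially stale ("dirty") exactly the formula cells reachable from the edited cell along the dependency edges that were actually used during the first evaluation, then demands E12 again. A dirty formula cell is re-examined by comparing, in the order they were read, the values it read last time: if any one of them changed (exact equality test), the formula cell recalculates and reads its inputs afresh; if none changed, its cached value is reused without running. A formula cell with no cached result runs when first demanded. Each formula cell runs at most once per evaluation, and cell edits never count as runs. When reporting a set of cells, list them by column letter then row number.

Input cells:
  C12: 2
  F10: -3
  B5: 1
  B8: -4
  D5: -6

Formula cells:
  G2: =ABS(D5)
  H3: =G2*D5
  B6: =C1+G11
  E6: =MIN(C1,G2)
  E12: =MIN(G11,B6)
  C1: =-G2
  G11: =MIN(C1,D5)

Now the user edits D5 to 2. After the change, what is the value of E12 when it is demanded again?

New value of E12: -4.

First evaluation (everything demanded from the output):
  G2 = ABS(-6) = 6
  C1 = -(6) = -6
  G11 = MIN(-6, -6) = -6
  B6 = -6 + -6 = -12
  E12 = MIN(-6, -12) = -12

Propagation after the edit:
  G2: runs — D5 -6->2; result 2.
  C1: runs — G2 6->2; result -2.
  G11: runs — C1 -6->-2; D5 -6->2; result -2.
  B6: runs — C1 -6->-2; G11 -6->-2; result -4.
  E12: runs — G11 -6->-2; B6 -12->-4; result -4.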